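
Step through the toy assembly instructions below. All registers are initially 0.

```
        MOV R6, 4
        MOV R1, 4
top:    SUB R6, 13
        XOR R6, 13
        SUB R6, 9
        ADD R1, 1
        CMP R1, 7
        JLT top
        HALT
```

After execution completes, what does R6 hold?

-43

R6=4
R1=4
R6=4-13=-9
R6=(-9)^13=-6
R6=(-6)-9=-15
R1=4+1=5
CMP R1, 7  (cmp 5,7)
JLT top: taken
R6=(-15)-13=-28
R6=(-28)^13=-23
R6=(-23)-9=-32
R1=5+1=6
CMP R1, 7  (cmp 6,7)
JLT top: taken
R6=(-32)-13=-45
R6=(-45)^13=-34
R6=(-34)-9=-43
R1=6+1=7
CMP R1, 7  (cmp 7,7)
JLT top: not taken
halt.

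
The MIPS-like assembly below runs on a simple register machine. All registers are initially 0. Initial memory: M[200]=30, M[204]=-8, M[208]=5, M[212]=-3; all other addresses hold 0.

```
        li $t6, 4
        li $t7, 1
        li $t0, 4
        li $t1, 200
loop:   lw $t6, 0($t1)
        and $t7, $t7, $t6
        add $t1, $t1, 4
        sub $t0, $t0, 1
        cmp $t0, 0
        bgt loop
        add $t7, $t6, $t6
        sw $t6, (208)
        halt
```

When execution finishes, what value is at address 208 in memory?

-3

after li $t6, 4: $t6=4
after li $t7, 1: $t7=1
after li $t0, 4: $t0=4
after li $t1, 200: $t1=200
after lw $t6, 0($t1): $t6=M[200]=30
after and $t7, $t7, $t6: $t7=1&30=0
after add $t1, $t1, 4: $t1=200+4=204
after sub $t0, $t0, 1: $t0=4-1=3
cmp $t0, 0  (cmp 3,0)
bgt loop: taken
after lw $t6, 0($t1): $t6=M[204]=-8
after and $t7, $t7, $t6: $t7=0&(-8)=0
after add $t1, $t1, 4: $t1=204+4=208
after sub $t0, $t0, 1: $t0=3-1=2
cmp $t0, 0  (cmp 2,0)
bgt loop: taken
after lw $t6, 0($t1): $t6=M[208]=5
after and $t7, $t7, $t6: $t7=0&5=0
after add $t1, $t1, 4: $t1=208+4=212
after sub $t0, $t0, 1: $t0=2-1=1
cmp $t0, 0  (cmp 1,0)
bgt loop: taken
after lw $t6, 0($t1): $t6=M[212]=-3
after and $t7, $t7, $t6: $t7=0&(-3)=0
after add $t1, $t1, 4: $t1=212+4=216
after sub $t0, $t0, 1: $t0=1-1=0
cmp $t0, 0  (cmp 0,0)
bgt loop: not taken
after add $t7, $t6, $t6: $t7=(-3)+(-3)=-6
sw $t6, (208) → M[208]=-3
halt.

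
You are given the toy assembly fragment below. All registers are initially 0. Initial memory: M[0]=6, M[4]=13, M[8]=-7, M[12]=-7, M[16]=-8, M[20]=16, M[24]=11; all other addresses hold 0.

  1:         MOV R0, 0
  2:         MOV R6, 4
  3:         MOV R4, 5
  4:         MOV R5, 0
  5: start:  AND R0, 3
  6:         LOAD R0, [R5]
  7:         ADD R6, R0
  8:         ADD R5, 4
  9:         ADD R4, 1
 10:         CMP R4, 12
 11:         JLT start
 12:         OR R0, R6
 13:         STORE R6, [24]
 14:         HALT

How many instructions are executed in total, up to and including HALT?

56

R0=0
R6=4
R4=5
R5=0
R0=0&3=0
R0=M[0]=6
R6=4+6=10
R5=0+4=4
R4=5+1=6
CMP R4, 12  (cmp 6,12)
JLT start: taken
R0=6&3=2
R0=M[4]=13
R6=10+13=23
R5=4+4=8
R4=6+1=7
CMP R4, 12  (cmp 7,12)
JLT start: taken
R0=13&3=1
R0=M[8]=-7
R6=23+(-7)=16
R5=8+4=12
R4=7+1=8
CMP R4, 12  (cmp 8,12)
JLT start: taken
R0=(-7)&3=1
R0=M[12]=-7
R6=16+(-7)=9
R5=12+4=16
R4=8+1=9
CMP R4, 12  (cmp 9,12)
JLT start: taken
R0=(-7)&3=1
R0=M[16]=-8
R6=9+(-8)=1
R5=16+4=20
R4=9+1=10
CMP R4, 12  (cmp 10,12)
JLT start: taken
R0=(-8)&3=0
R0=M[20]=16
R6=1+16=17
R5=20+4=24
R4=10+1=11
CMP R4, 12  (cmp 11,12)
JLT start: taken
R0=16&3=0
R0=M[24]=11
R6=17+11=28
R5=24+4=28
R4=11+1=12
CMP R4, 12  (cmp 12,12)
JLT start: not taken
R0=11|28=31
STORE R6, [24] → M[24]=28
halt.
Total executed instructions: 56.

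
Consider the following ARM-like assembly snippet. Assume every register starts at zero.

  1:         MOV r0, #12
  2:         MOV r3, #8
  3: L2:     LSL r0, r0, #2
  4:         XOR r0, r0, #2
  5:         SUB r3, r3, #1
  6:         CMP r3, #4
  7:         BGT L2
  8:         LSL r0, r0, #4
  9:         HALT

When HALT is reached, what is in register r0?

51872

MOV r0, #12 → r0=12
MOV r3, #8 → r3=8
LSL r0, r0, #2 → r0=12<<2=48
XOR r0, r0, #2 → r0=48^2=50
SUB r3, r3, #1 → r3=8-1=7
CMP r3, #4  (cmp 7,4)
BGT L2: taken
LSL r0, r0, #2 → r0=50<<2=200
XOR r0, r0, #2 → r0=200^2=202
SUB r3, r3, #1 → r3=7-1=6
CMP r3, #4  (cmp 6,4)
BGT L2: taken
LSL r0, r0, #2 → r0=202<<2=808
XOR r0, r0, #2 → r0=808^2=810
SUB r3, r3, #1 → r3=6-1=5
CMP r3, #4  (cmp 5,4)
BGT L2: taken
LSL r0, r0, #2 → r0=810<<2=3240
XOR r0, r0, #2 → r0=3240^2=3242
SUB r3, r3, #1 → r3=5-1=4
CMP r3, #4  (cmp 4,4)
BGT L2: not taken
LSL r0, r0, #4 → r0=3242<<4=51872
halt.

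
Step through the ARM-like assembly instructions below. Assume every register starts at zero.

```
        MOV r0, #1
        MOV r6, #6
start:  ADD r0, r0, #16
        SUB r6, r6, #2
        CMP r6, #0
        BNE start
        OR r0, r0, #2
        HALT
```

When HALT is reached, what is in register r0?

MOV r0, #1 → r0=1
MOV r6, #6 → r6=6
ADD r0, r0, #16 → r0=1+16=17
SUB r6, r6, #2 → r6=6-2=4
CMP r6, #0  (cmp 4,0)
BNE start: taken
ADD r0, r0, #16 → r0=17+16=33
SUB r6, r6, #2 → r6=4-2=2
CMP r6, #0  (cmp 2,0)
BNE start: taken
ADD r0, r0, #16 → r0=33+16=49
SUB r6, r6, #2 → r6=2-2=0
CMP r6, #0  (cmp 0,0)
BNE start: not taken
OR r0, r0, #2 → r0=49|2=51
halt.

51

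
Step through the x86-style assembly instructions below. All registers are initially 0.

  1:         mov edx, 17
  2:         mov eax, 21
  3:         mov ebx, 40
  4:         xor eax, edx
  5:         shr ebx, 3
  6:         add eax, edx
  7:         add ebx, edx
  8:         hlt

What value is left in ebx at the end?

edx=17
eax=21
ebx=40
eax=21^17=4
ebx=40>>3=5
eax=4+17=21
ebx=5+17=22
halt.

22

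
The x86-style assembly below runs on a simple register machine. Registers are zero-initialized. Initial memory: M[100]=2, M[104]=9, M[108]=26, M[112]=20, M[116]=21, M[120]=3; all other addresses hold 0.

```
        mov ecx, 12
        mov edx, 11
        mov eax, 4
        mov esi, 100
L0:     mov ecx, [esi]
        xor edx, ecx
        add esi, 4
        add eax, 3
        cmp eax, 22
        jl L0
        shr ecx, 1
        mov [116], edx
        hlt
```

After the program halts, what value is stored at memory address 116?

24

ecx=12
edx=11
eax=4
esi=100
ecx=M[100]=2
edx=11^2=9
esi=100+4=104
eax=4+3=7
cmp eax, 22  (cmp 7,22)
jl L0: taken
ecx=M[104]=9
edx=9^9=0
esi=104+4=108
eax=7+3=10
cmp eax, 22  (cmp 10,22)
jl L0: taken
ecx=M[108]=26
edx=0^26=26
esi=108+4=112
eax=10+3=13
cmp eax, 22  (cmp 13,22)
jl L0: taken
ecx=M[112]=20
edx=26^20=14
esi=112+4=116
eax=13+3=16
cmp eax, 22  (cmp 16,22)
jl L0: taken
ecx=M[116]=21
edx=14^21=27
esi=116+4=120
eax=16+3=19
cmp eax, 22  (cmp 19,22)
jl L0: taken
ecx=M[120]=3
edx=27^3=24
esi=120+4=124
eax=19+3=22
cmp eax, 22  (cmp 22,22)
jl L0: not taken
ecx=3>>1=1
mov [116], edx → M[116]=24
halt.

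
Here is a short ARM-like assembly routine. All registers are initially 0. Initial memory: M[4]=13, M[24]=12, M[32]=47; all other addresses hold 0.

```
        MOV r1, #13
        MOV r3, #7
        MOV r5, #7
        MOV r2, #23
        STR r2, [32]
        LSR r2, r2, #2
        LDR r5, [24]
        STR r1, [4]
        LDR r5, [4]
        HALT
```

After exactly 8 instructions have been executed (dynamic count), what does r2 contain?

MOV r1, #13 → r1=13
MOV r3, #7 → r3=7
MOV r5, #7 → r5=7
MOV r2, #23 → r2=23
STR r2, [32] → M[32]=23
LSR r2, r2, #2 → r2=23>>2=5
LDR r5, [24] → r5=M[24]=12
STR r1, [4] → M[4]=13
After step 8: r2 = 5.

5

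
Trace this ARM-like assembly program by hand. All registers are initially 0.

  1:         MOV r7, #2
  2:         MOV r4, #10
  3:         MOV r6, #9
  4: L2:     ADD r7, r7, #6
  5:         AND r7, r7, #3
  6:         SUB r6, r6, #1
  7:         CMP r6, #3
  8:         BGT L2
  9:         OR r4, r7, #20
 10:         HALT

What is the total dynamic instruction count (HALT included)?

35

after MOV r7, #2: r7=2
after MOV r4, #10: r4=10
after MOV r6, #9: r6=9
after ADD r7, r7, #6: r7=2+6=8
after AND r7, r7, #3: r7=8&3=0
after SUB r6, r6, #1: r6=9-1=8
CMP r6, #3  (cmp 8,3)
BGT L2: taken
after ADD r7, r7, #6: r7=0+6=6
after AND r7, r7, #3: r7=6&3=2
after SUB r6, r6, #1: r6=8-1=7
CMP r6, #3  (cmp 7,3)
BGT L2: taken
after ADD r7, r7, #6: r7=2+6=8
after AND r7, r7, #3: r7=8&3=0
after SUB r6, r6, #1: r6=7-1=6
CMP r6, #3  (cmp 6,3)
BGT L2: taken
after ADD r7, r7, #6: r7=0+6=6
after AND r7, r7, #3: r7=6&3=2
after SUB r6, r6, #1: r6=6-1=5
CMP r6, #3  (cmp 5,3)
BGT L2: taken
after ADD r7, r7, #6: r7=2+6=8
after AND r7, r7, #3: r7=8&3=0
after SUB r6, r6, #1: r6=5-1=4
CMP r6, #3  (cmp 4,3)
BGT L2: taken
after ADD r7, r7, #6: r7=0+6=6
after AND r7, r7, #3: r7=6&3=2
after SUB r6, r6, #1: r6=4-1=3
CMP r6, #3  (cmp 3,3)
BGT L2: not taken
after OR r4, r7, #20: r4=2|20=22
halt.
Total executed instructions: 35.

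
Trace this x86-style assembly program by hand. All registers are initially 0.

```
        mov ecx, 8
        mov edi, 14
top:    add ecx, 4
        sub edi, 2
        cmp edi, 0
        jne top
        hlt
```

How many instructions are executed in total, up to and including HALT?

ecx=8
edi=14
ecx=8+4=12
edi=14-2=12
cmp edi, 0  (cmp 12,0)
jne top: taken
ecx=12+4=16
edi=12-2=10
cmp edi, 0  (cmp 10,0)
jne top: taken
ecx=16+4=20
edi=10-2=8
cmp edi, 0  (cmp 8,0)
jne top: taken
ecx=20+4=24
edi=8-2=6
cmp edi, 0  (cmp 6,0)
jne top: taken
ecx=24+4=28
edi=6-2=4
cmp edi, 0  (cmp 4,0)
jne top: taken
ecx=28+4=32
edi=4-2=2
cmp edi, 0  (cmp 2,0)
jne top: taken
ecx=32+4=36
edi=2-2=0
cmp edi, 0  (cmp 0,0)
jne top: not taken
halt.
Total executed instructions: 31.

31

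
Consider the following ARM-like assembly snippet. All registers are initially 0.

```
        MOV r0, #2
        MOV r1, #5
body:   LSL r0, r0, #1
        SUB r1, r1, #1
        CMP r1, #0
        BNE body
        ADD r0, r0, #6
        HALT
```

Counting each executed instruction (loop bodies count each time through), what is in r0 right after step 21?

64

MOV r0, #2 → r0=2
MOV r1, #5 → r1=5
LSL r0, r0, #1 → r0=2<<1=4
SUB r1, r1, #1 → r1=5-1=4
CMP r1, #0  (cmp 4,0)
BNE body: taken
LSL r0, r0, #1 → r0=4<<1=8
SUB r1, r1, #1 → r1=4-1=3
CMP r1, #0  (cmp 3,0)
BNE body: taken
LSL r0, r0, #1 → r0=8<<1=16
SUB r1, r1, #1 → r1=3-1=2
CMP r1, #0  (cmp 2,0)
BNE body: taken
LSL r0, r0, #1 → r0=16<<1=32
SUB r1, r1, #1 → r1=2-1=1
CMP r1, #0  (cmp 1,0)
BNE body: taken
LSL r0, r0, #1 → r0=32<<1=64
SUB r1, r1, #1 → r1=1-1=0
CMP r1, #0  (cmp 0,0)
After step 21: r0 = 64.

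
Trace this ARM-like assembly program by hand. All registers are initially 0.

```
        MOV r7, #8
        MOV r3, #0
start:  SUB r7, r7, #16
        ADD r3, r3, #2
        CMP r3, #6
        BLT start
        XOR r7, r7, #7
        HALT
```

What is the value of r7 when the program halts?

-33

MOV r7, #8 → r7=8
MOV r3, #0 → r3=0
SUB r7, r7, #16 → r7=8-16=-8
ADD r3, r3, #2 → r3=0+2=2
CMP r3, #6  (cmp 2,6)
BLT start: taken
SUB r7, r7, #16 → r7=(-8)-16=-24
ADD r3, r3, #2 → r3=2+2=4
CMP r3, #6  (cmp 4,6)
BLT start: taken
SUB r7, r7, #16 → r7=(-24)-16=-40
ADD r3, r3, #2 → r3=4+2=6
CMP r3, #6  (cmp 6,6)
BLT start: not taken
XOR r7, r7, #7 → r7=(-40)^7=-33
halt.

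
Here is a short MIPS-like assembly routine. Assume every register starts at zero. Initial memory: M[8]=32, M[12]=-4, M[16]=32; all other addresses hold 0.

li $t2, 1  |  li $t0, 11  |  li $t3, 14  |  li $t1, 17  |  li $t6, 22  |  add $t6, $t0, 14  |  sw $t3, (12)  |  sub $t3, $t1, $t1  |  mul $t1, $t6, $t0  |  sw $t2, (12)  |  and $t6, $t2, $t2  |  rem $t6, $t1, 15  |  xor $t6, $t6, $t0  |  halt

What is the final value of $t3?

0

li $t2, 1 → $t2=1
li $t0, 11 → $t0=11
li $t3, 14 → $t3=14
li $t1, 17 → $t1=17
li $t6, 22 → $t6=22
add $t6, $t0, 14 → $t6=11+14=25
sw $t3, (12) → M[12]=14
sub $t3, $t1, $t1 → $t3=17-17=0
mul $t1, $t6, $t0 → $t1=25*11=275
sw $t2, (12) → M[12]=1
and $t6, $t2, $t2 → $t6=1&1=1
rem $t6, $t1, 15 → $t6=275%15=5
xor $t6, $t6, $t0 → $t6=5^11=14
halt.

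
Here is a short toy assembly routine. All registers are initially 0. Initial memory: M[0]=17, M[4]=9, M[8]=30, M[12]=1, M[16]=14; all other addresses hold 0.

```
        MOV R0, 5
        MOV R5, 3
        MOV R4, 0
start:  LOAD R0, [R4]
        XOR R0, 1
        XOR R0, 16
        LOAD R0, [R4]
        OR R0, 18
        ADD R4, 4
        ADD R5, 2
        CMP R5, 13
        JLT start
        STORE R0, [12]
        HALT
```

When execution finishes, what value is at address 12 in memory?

R0=5
R5=3
R4=0
R0=M[0]=17
R0=17^1=16
R0=16^16=0
R0=M[0]=17
R0=17|18=19
R4=0+4=4
R5=3+2=5
CMP R5, 13  (cmp 5,13)
JLT start: taken
R0=M[4]=9
R0=9^1=8
R0=8^16=24
R0=M[4]=9
R0=9|18=27
R4=4+4=8
R5=5+2=7
CMP R5, 13  (cmp 7,13)
JLT start: taken
R0=M[8]=30
R0=30^1=31
R0=31^16=15
R0=M[8]=30
R0=30|18=30
R4=8+4=12
R5=7+2=9
CMP R5, 13  (cmp 9,13)
JLT start: taken
R0=M[12]=1
R0=1^1=0
R0=0^16=16
R0=M[12]=1
R0=1|18=19
R4=12+4=16
R5=9+2=11
CMP R5, 13  (cmp 11,13)
JLT start: taken
R0=M[16]=14
R0=14^1=15
R0=15^16=31
R0=M[16]=14
R0=14|18=30
R4=16+4=20
R5=11+2=13
CMP R5, 13  (cmp 13,13)
JLT start: not taken
STORE R0, [12] → M[12]=30
halt.

30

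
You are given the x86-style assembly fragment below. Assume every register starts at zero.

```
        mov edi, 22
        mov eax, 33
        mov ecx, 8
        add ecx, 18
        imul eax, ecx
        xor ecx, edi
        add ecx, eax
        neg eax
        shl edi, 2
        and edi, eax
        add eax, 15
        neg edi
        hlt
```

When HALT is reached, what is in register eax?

after mov edi, 22: edi=22
after mov eax, 33: eax=33
after mov ecx, 8: ecx=8
after add ecx, 18: ecx=8+18=26
after imul eax, ecx: eax=33*26=858
after xor ecx, edi: ecx=26^22=12
after add ecx, eax: ecx=12+858=870
after neg eax: eax=-(858)=-858
after shl edi, 2: edi=22<<2=88
after and edi, eax: edi=88&(-858)=0
after add eax, 15: eax=(-858)+15=-843
after neg edi: edi=-(0)=0
halt.

-843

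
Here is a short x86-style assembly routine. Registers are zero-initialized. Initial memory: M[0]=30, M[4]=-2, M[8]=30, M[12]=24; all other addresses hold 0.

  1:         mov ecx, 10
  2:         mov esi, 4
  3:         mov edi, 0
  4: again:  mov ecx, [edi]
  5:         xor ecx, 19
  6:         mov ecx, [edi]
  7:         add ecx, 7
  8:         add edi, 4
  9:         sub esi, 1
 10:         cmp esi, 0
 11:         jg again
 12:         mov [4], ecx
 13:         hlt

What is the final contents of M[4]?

31

after mov ecx, 10: ecx=10
after mov esi, 4: esi=4
after mov edi, 0: edi=0
after mov ecx, [edi]: ecx=M[0]=30
after xor ecx, 19: ecx=30^19=13
after mov ecx, [edi]: ecx=M[0]=30
after add ecx, 7: ecx=30+7=37
after add edi, 4: edi=0+4=4
after sub esi, 1: esi=4-1=3
cmp esi, 0  (cmp 3,0)
jg again: taken
after mov ecx, [edi]: ecx=M[4]=-2
after xor ecx, 19: ecx=(-2)^19=-19
after mov ecx, [edi]: ecx=M[4]=-2
after add ecx, 7: ecx=(-2)+7=5
after add edi, 4: edi=4+4=8
after sub esi, 1: esi=3-1=2
cmp esi, 0  (cmp 2,0)
jg again: taken
after mov ecx, [edi]: ecx=M[8]=30
after xor ecx, 19: ecx=30^19=13
after mov ecx, [edi]: ecx=M[8]=30
after add ecx, 7: ecx=30+7=37
after add edi, 4: edi=8+4=12
after sub esi, 1: esi=2-1=1
cmp esi, 0  (cmp 1,0)
jg again: taken
after mov ecx, [edi]: ecx=M[12]=24
after xor ecx, 19: ecx=24^19=11
after mov ecx, [edi]: ecx=M[12]=24
after add ecx, 7: ecx=24+7=31
after add edi, 4: edi=12+4=16
after sub esi, 1: esi=1-1=0
cmp esi, 0  (cmp 0,0)
jg again: not taken
mov [4], ecx → M[4]=31
halt.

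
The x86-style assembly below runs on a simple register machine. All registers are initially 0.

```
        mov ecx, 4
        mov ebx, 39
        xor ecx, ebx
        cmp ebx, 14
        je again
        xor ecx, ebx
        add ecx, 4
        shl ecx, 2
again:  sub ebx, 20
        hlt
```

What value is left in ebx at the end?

19

ecx=4
ebx=39
ecx=4^39=35
cmp ebx, 14  (cmp 39,14)
je again: not taken
ecx=35^39=4
ecx=4+4=8
ecx=8<<2=32
ebx=39-20=19
halt.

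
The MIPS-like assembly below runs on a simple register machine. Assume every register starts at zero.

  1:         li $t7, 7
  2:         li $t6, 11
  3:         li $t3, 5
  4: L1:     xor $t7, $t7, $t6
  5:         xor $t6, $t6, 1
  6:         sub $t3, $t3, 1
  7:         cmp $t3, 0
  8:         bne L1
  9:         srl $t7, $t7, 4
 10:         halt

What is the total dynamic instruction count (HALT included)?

after li $t7, 7: $t7=7
after li $t6, 11: $t6=11
after li $t3, 5: $t3=5
after xor $t7, $t7, $t6: $t7=7^11=12
after xor $t6, $t6, 1: $t6=11^1=10
after sub $t3, $t3, 1: $t3=5-1=4
cmp $t3, 0  (cmp 4,0)
bne L1: taken
after xor $t7, $t7, $t6: $t7=12^10=6
after xor $t6, $t6, 1: $t6=10^1=11
after sub $t3, $t3, 1: $t3=4-1=3
cmp $t3, 0  (cmp 3,0)
bne L1: taken
after xor $t7, $t7, $t6: $t7=6^11=13
after xor $t6, $t6, 1: $t6=11^1=10
after sub $t3, $t3, 1: $t3=3-1=2
cmp $t3, 0  (cmp 2,0)
bne L1: taken
after xor $t7, $t7, $t6: $t7=13^10=7
after xor $t6, $t6, 1: $t6=10^1=11
after sub $t3, $t3, 1: $t3=2-1=1
cmp $t3, 0  (cmp 1,0)
bne L1: taken
after xor $t7, $t7, $t6: $t7=7^11=12
after xor $t6, $t6, 1: $t6=11^1=10
after sub $t3, $t3, 1: $t3=1-1=0
cmp $t3, 0  (cmp 0,0)
bne L1: not taken
after srl $t7, $t7, 4: $t7=12>>4=0
halt.
Total executed instructions: 30.

30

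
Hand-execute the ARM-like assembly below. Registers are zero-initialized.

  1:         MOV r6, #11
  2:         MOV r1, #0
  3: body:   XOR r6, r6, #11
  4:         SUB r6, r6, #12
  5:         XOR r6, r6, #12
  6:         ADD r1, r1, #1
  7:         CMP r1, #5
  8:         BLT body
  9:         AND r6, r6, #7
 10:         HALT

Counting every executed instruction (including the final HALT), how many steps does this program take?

34

after MOV r6, #11: r6=11
after MOV r1, #0: r1=0
after XOR r6, r6, #11: r6=11^11=0
after SUB r6, r6, #12: r6=0-12=-12
after XOR r6, r6, #12: r6=(-12)^12=-8
after ADD r1, r1, #1: r1=0+1=1
CMP r1, #5  (cmp 1,5)
BLT body: taken
after XOR r6, r6, #11: r6=(-8)^11=-13
after SUB r6, r6, #12: r6=(-13)-12=-25
after XOR r6, r6, #12: r6=(-25)^12=-21
after ADD r1, r1, #1: r1=1+1=2
CMP r1, #5  (cmp 2,5)
BLT body: taken
after XOR r6, r6, #11: r6=(-21)^11=-32
after SUB r6, r6, #12: r6=(-32)-12=-44
after XOR r6, r6, #12: r6=(-44)^12=-40
after ADD r1, r1, #1: r1=2+1=3
CMP r1, #5  (cmp 3,5)
BLT body: taken
after XOR r6, r6, #11: r6=(-40)^11=-45
after SUB r6, r6, #12: r6=(-45)-12=-57
after XOR r6, r6, #12: r6=(-57)^12=-53
after ADD r1, r1, #1: r1=3+1=4
CMP r1, #5  (cmp 4,5)
BLT body: taken
after XOR r6, r6, #11: r6=(-53)^11=-64
after SUB r6, r6, #12: r6=(-64)-12=-76
after XOR r6, r6, #12: r6=(-76)^12=-72
after ADD r1, r1, #1: r1=4+1=5
CMP r1, #5  (cmp 5,5)
BLT body: not taken
after AND r6, r6, #7: r6=(-72)&7=0
halt.
Total executed instructions: 34.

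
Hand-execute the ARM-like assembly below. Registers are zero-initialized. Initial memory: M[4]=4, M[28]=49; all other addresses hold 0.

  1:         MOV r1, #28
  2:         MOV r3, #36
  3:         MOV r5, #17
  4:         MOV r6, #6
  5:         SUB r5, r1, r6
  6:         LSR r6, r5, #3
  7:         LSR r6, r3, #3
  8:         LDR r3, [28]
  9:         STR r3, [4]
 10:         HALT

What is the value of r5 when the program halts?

after MOV r1, #28: r1=28
after MOV r3, #36: r3=36
after MOV r5, #17: r5=17
after MOV r6, #6: r6=6
after SUB r5, r1, r6: r5=28-6=22
after LSR r6, r5, #3: r6=22>>3=2
after LSR r6, r3, #3: r6=36>>3=4
after LDR r3, [28]: r3=M[28]=49
STR r3, [4] → M[4]=49
halt.

22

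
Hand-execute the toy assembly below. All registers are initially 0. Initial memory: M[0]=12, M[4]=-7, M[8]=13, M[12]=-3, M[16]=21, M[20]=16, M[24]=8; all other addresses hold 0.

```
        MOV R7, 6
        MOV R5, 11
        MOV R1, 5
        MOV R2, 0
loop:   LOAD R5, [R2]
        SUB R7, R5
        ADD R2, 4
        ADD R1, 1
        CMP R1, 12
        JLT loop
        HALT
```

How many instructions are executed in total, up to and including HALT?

47

after MOV R7, 6: R7=6
after MOV R5, 11: R5=11
after MOV R1, 5: R1=5
after MOV R2, 0: R2=0
after LOAD R5, [R2]: R5=M[0]=12
after SUB R7, R5: R7=6-12=-6
after ADD R2, 4: R2=0+4=4
after ADD R1, 1: R1=5+1=6
CMP R1, 12  (cmp 6,12)
JLT loop: taken
after LOAD R5, [R2]: R5=M[4]=-7
after SUB R7, R5: R7=(-6)-(-7)=1
after ADD R2, 4: R2=4+4=8
after ADD R1, 1: R1=6+1=7
CMP R1, 12  (cmp 7,12)
JLT loop: taken
after LOAD R5, [R2]: R5=M[8]=13
after SUB R7, R5: R7=1-13=-12
after ADD R2, 4: R2=8+4=12
after ADD R1, 1: R1=7+1=8
CMP R1, 12  (cmp 8,12)
JLT loop: taken
after LOAD R5, [R2]: R5=M[12]=-3
after SUB R7, R5: R7=(-12)-(-3)=-9
after ADD R2, 4: R2=12+4=16
after ADD R1, 1: R1=8+1=9
CMP R1, 12  (cmp 9,12)
JLT loop: taken
after LOAD R5, [R2]: R5=M[16]=21
after SUB R7, R5: R7=(-9)-21=-30
after ADD R2, 4: R2=16+4=20
after ADD R1, 1: R1=9+1=10
CMP R1, 12  (cmp 10,12)
JLT loop: taken
after LOAD R5, [R2]: R5=M[20]=16
after SUB R7, R5: R7=(-30)-16=-46
after ADD R2, 4: R2=20+4=24
after ADD R1, 1: R1=10+1=11
CMP R1, 12  (cmp 11,12)
JLT loop: taken
after LOAD R5, [R2]: R5=M[24]=8
after SUB R7, R5: R7=(-46)-8=-54
after ADD R2, 4: R2=24+4=28
after ADD R1, 1: R1=11+1=12
CMP R1, 12  (cmp 12,12)
JLT loop: not taken
halt.
Total executed instructions: 47.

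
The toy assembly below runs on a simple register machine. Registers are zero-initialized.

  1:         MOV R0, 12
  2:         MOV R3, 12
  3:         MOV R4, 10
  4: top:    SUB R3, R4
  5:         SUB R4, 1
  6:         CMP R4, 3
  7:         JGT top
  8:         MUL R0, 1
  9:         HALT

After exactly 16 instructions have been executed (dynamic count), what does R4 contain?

after MOV R0, 12: R0=12
after MOV R3, 12: R3=12
after MOV R4, 10: R4=10
after SUB R3, R4: R3=12-10=2
after SUB R4, 1: R4=10-1=9
CMP R4, 3  (cmp 9,3)
JGT top: taken
after SUB R3, R4: R3=2-9=-7
after SUB R4, 1: R4=9-1=8
CMP R4, 3  (cmp 8,3)
JGT top: taken
after SUB R3, R4: R3=(-7)-8=-15
after SUB R4, 1: R4=8-1=7
CMP R4, 3  (cmp 7,3)
JGT top: taken
after SUB R3, R4: R3=(-15)-7=-22
After step 16: R4 = 7.

7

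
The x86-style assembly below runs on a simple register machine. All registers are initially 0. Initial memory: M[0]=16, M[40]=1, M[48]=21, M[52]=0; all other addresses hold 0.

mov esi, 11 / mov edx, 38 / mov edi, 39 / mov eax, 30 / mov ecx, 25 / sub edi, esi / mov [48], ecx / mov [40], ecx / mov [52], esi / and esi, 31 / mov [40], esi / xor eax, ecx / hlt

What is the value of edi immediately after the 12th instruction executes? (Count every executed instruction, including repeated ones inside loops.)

28

after mov esi, 11: esi=11
after mov edx, 38: edx=38
after mov edi, 39: edi=39
after mov eax, 30: eax=30
after mov ecx, 25: ecx=25
after sub edi, esi: edi=39-11=28
mov [48], ecx → M[48]=25
mov [40], ecx → M[40]=25
mov [52], esi → M[52]=11
after and esi, 31: esi=11&31=11
mov [40], esi → M[40]=11
after xor eax, ecx: eax=30^25=7
After step 12: edi = 28.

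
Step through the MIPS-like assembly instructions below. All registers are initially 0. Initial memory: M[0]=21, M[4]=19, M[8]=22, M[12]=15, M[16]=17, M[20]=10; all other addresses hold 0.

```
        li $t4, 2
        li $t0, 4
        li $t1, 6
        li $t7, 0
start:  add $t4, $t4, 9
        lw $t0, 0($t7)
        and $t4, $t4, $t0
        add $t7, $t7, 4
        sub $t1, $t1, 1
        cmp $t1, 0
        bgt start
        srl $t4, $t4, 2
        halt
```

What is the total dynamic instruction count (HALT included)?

48

li $t4, 2 → $t4=2
li $t0, 4 → $t0=4
li $t1, 6 → $t1=6
li $t7, 0 → $t7=0
add $t4, $t4, 9 → $t4=2+9=11
lw $t0, 0($t7) → $t0=M[0]=21
and $t4, $t4, $t0 → $t4=11&21=1
add $t7, $t7, 4 → $t7=0+4=4
sub $t1, $t1, 1 → $t1=6-1=5
cmp $t1, 0  (cmp 5,0)
bgt start: taken
add $t4, $t4, 9 → $t4=1+9=10
lw $t0, 0($t7) → $t0=M[4]=19
and $t4, $t4, $t0 → $t4=10&19=2
add $t7, $t7, 4 → $t7=4+4=8
sub $t1, $t1, 1 → $t1=5-1=4
cmp $t1, 0  (cmp 4,0)
bgt start: taken
add $t4, $t4, 9 → $t4=2+9=11
lw $t0, 0($t7) → $t0=M[8]=22
and $t4, $t4, $t0 → $t4=11&22=2
add $t7, $t7, 4 → $t7=8+4=12
sub $t1, $t1, 1 → $t1=4-1=3
cmp $t1, 0  (cmp 3,0)
bgt start: taken
add $t4, $t4, 9 → $t4=2+9=11
lw $t0, 0($t7) → $t0=M[12]=15
and $t4, $t4, $t0 → $t4=11&15=11
add $t7, $t7, 4 → $t7=12+4=16
sub $t1, $t1, 1 → $t1=3-1=2
cmp $t1, 0  (cmp 2,0)
bgt start: taken
add $t4, $t4, 9 → $t4=11+9=20
lw $t0, 0($t7) → $t0=M[16]=17
and $t4, $t4, $t0 → $t4=20&17=16
add $t7, $t7, 4 → $t7=16+4=20
sub $t1, $t1, 1 → $t1=2-1=1
cmp $t1, 0  (cmp 1,0)
bgt start: taken
add $t4, $t4, 9 → $t4=16+9=25
lw $t0, 0($t7) → $t0=M[20]=10
and $t4, $t4, $t0 → $t4=25&10=8
add $t7, $t7, 4 → $t7=20+4=24
sub $t1, $t1, 1 → $t1=1-1=0
cmp $t1, 0  (cmp 0,0)
bgt start: not taken
srl $t4, $t4, 2 → $t4=8>>2=2
halt.
Total executed instructions: 48.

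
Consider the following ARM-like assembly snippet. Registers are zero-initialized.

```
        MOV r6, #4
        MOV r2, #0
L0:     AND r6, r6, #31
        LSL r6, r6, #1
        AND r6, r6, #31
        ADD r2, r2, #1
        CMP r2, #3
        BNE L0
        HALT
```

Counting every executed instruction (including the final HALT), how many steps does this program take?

r6=4
r2=0
r6=4&31=4
r6=4<<1=8
r6=8&31=8
r2=0+1=1
CMP r2, #3  (cmp 1,3)
BNE L0: taken
r6=8&31=8
r6=8<<1=16
r6=16&31=16
r2=1+1=2
CMP r2, #3  (cmp 2,3)
BNE L0: taken
r6=16&31=16
r6=16<<1=32
r6=32&31=0
r2=2+1=3
CMP r2, #3  (cmp 3,3)
BNE L0: not taken
halt.
Total executed instructions: 21.

21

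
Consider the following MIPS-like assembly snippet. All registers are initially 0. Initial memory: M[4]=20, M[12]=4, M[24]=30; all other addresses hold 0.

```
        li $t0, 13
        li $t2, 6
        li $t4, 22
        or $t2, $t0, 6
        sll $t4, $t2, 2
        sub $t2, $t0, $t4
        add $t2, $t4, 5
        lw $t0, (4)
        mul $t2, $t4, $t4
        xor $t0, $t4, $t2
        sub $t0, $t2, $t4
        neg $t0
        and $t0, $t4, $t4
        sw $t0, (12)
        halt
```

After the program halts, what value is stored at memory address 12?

60

li $t0, 13 → $t0=13
li $t2, 6 → $t2=6
li $t4, 22 → $t4=22
or $t2, $t0, 6 → $t2=13|6=15
sll $t4, $t2, 2 → $t4=15<<2=60
sub $t2, $t0, $t4 → $t2=13-60=-47
add $t2, $t4, 5 → $t2=60+5=65
lw $t0, (4) → $t0=M[4]=20
mul $t2, $t4, $t4 → $t2=60*60=3600
xor $t0, $t4, $t2 → $t0=60^3600=3628
sub $t0, $t2, $t4 → $t0=3600-60=3540
neg $t0 → $t0=-(3540)=-3540
and $t0, $t4, $t4 → $t0=60&60=60
sw $t0, (12) → M[12]=60
halt.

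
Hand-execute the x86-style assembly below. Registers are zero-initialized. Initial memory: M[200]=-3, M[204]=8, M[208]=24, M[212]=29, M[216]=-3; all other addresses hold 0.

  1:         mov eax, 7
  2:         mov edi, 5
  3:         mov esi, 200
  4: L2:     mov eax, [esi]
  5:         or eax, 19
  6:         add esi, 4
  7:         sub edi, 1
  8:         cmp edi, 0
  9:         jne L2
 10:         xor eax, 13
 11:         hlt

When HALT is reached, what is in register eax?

-14

eax=7
edi=5
esi=200
eax=M[200]=-3
eax=(-3)|19=-1
esi=200+4=204
edi=5-1=4
cmp edi, 0  (cmp 4,0)
jne L2: taken
eax=M[204]=8
eax=8|19=27
esi=204+4=208
edi=4-1=3
cmp edi, 0  (cmp 3,0)
jne L2: taken
eax=M[208]=24
eax=24|19=27
esi=208+4=212
edi=3-1=2
cmp edi, 0  (cmp 2,0)
jne L2: taken
eax=M[212]=29
eax=29|19=31
esi=212+4=216
edi=2-1=1
cmp edi, 0  (cmp 1,0)
jne L2: taken
eax=M[216]=-3
eax=(-3)|19=-1
esi=216+4=220
edi=1-1=0
cmp edi, 0  (cmp 0,0)
jne L2: not taken
eax=(-1)^13=-14
halt.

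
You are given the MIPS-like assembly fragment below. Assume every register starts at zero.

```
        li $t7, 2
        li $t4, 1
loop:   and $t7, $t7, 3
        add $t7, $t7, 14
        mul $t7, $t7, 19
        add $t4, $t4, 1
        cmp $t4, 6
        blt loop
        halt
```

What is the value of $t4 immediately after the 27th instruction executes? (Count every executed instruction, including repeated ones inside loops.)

5

li $t7, 2 → $t7=2
li $t4, 1 → $t4=1
and $t7, $t7, 3 → $t7=2&3=2
add $t7, $t7, 14 → $t7=2+14=16
mul $t7, $t7, 19 → $t7=16*19=304
add $t4, $t4, 1 → $t4=1+1=2
cmp $t4, 6  (cmp 2,6)
blt loop: taken
and $t7, $t7, 3 → $t7=304&3=0
add $t7, $t7, 14 → $t7=0+14=14
mul $t7, $t7, 19 → $t7=14*19=266
add $t4, $t4, 1 → $t4=2+1=3
cmp $t4, 6  (cmp 3,6)
blt loop: taken
and $t7, $t7, 3 → $t7=266&3=2
add $t7, $t7, 14 → $t7=2+14=16
mul $t7, $t7, 19 → $t7=16*19=304
add $t4, $t4, 1 → $t4=3+1=4
cmp $t4, 6  (cmp 4,6)
blt loop: taken
and $t7, $t7, 3 → $t7=304&3=0
add $t7, $t7, 14 → $t7=0+14=14
mul $t7, $t7, 19 → $t7=14*19=266
add $t4, $t4, 1 → $t4=4+1=5
cmp $t4, 6  (cmp 5,6)
blt loop: taken
and $t7, $t7, 3 → $t7=266&3=2
After step 27: $t4 = 5.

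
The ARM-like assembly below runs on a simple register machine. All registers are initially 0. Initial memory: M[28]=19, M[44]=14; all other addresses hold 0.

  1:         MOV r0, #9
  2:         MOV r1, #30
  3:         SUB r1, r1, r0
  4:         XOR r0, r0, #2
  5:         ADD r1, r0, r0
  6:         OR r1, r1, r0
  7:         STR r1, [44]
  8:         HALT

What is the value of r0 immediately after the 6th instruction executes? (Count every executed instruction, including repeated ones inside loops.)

r0=9
r1=30
r1=30-9=21
r0=9^2=11
r1=11+11=22
r1=22|11=31
After step 6: r0 = 11.

11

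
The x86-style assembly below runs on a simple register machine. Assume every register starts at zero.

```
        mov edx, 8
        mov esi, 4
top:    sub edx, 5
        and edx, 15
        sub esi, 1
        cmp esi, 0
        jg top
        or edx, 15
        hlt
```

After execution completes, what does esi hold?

0

mov edx, 8 → edx=8
mov esi, 4 → esi=4
sub edx, 5 → edx=8-5=3
and edx, 15 → edx=3&15=3
sub esi, 1 → esi=4-1=3
cmp esi, 0  (cmp 3,0)
jg top: taken
sub edx, 5 → edx=3-5=-2
and edx, 15 → edx=(-2)&15=14
sub esi, 1 → esi=3-1=2
cmp esi, 0  (cmp 2,0)
jg top: taken
sub edx, 5 → edx=14-5=9
and edx, 15 → edx=9&15=9
sub esi, 1 → esi=2-1=1
cmp esi, 0  (cmp 1,0)
jg top: taken
sub edx, 5 → edx=9-5=4
and edx, 15 → edx=4&15=4
sub esi, 1 → esi=1-1=0
cmp esi, 0  (cmp 0,0)
jg top: not taken
or edx, 15 → edx=4|15=15
halt.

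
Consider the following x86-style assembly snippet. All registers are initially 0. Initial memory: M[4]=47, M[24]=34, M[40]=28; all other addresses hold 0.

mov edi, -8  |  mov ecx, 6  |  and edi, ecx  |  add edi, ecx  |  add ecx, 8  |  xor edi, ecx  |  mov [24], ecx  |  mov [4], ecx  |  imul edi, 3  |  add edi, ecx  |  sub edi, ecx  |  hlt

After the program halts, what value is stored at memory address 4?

mov edi, -8 → edi=-8
mov ecx, 6 → ecx=6
and edi, ecx → edi=(-8)&6=0
add edi, ecx → edi=0+6=6
add ecx, 8 → ecx=6+8=14
xor edi, ecx → edi=6^14=8
mov [24], ecx → M[24]=14
mov [4], ecx → M[4]=14
imul edi, 3 → edi=8*3=24
add edi, ecx → edi=24+14=38
sub edi, ecx → edi=38-14=24
halt.

14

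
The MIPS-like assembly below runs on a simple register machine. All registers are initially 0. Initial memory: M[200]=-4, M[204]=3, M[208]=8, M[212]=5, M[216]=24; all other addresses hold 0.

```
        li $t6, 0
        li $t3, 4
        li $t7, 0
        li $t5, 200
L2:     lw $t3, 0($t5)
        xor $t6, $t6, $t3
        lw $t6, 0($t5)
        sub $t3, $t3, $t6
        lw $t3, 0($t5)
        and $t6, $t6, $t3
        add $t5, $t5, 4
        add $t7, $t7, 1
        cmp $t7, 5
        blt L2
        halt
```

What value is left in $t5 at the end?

220

after li $t6, 0: $t6=0
after li $t3, 4: $t3=4
after li $t7, 0: $t7=0
after li $t5, 200: $t5=200
after lw $t3, 0($t5): $t3=M[200]=-4
after xor $t6, $t6, $t3: $t6=0^(-4)=-4
after lw $t6, 0($t5): $t6=M[200]=-4
after sub $t3, $t3, $t6: $t3=(-4)-(-4)=0
after lw $t3, 0($t5): $t3=M[200]=-4
after and $t6, $t6, $t3: $t6=(-4)&(-4)=-4
after add $t5, $t5, 4: $t5=200+4=204
after add $t7, $t7, 1: $t7=0+1=1
cmp $t7, 5  (cmp 1,5)
blt L2: taken
after lw $t3, 0($t5): $t3=M[204]=3
after xor $t6, $t6, $t3: $t6=(-4)^3=-1
after lw $t6, 0($t5): $t6=M[204]=3
after sub $t3, $t3, $t6: $t3=3-3=0
after lw $t3, 0($t5): $t3=M[204]=3
after and $t6, $t6, $t3: $t6=3&3=3
after add $t5, $t5, 4: $t5=204+4=208
after add $t7, $t7, 1: $t7=1+1=2
cmp $t7, 5  (cmp 2,5)
blt L2: taken
after lw $t3, 0($t5): $t3=M[208]=8
after xor $t6, $t6, $t3: $t6=3^8=11
after lw $t6, 0($t5): $t6=M[208]=8
after sub $t3, $t3, $t6: $t3=8-8=0
after lw $t3, 0($t5): $t3=M[208]=8
after and $t6, $t6, $t3: $t6=8&8=8
after add $t5, $t5, 4: $t5=208+4=212
after add $t7, $t7, 1: $t7=2+1=3
cmp $t7, 5  (cmp 3,5)
blt L2: taken
after lw $t3, 0($t5): $t3=M[212]=5
after xor $t6, $t6, $t3: $t6=8^5=13
after lw $t6, 0($t5): $t6=M[212]=5
after sub $t3, $t3, $t6: $t3=5-5=0
after lw $t3, 0($t5): $t3=M[212]=5
after and $t6, $t6, $t3: $t6=5&5=5
after add $t5, $t5, 4: $t5=212+4=216
after add $t7, $t7, 1: $t7=3+1=4
cmp $t7, 5  (cmp 4,5)
blt L2: taken
after lw $t3, 0($t5): $t3=M[216]=24
after xor $t6, $t6, $t3: $t6=5^24=29
after lw $t6, 0($t5): $t6=M[216]=24
after sub $t3, $t3, $t6: $t3=24-24=0
after lw $t3, 0($t5): $t3=M[216]=24
after and $t6, $t6, $t3: $t6=24&24=24
after add $t5, $t5, 4: $t5=216+4=220
after add $t7, $t7, 1: $t7=4+1=5
cmp $t7, 5  (cmp 5,5)
blt L2: not taken
halt.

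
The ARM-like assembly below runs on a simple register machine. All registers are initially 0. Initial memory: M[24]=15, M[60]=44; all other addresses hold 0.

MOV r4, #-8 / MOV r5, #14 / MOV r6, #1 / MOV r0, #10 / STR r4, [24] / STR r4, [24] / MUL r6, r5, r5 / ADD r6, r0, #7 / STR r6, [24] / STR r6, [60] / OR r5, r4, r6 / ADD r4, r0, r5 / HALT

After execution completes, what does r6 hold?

17

r4=-8
r5=14
r6=1
r0=10
STR r4, [24] → M[24]=-8
STR r4, [24] → M[24]=-8
r6=14*14=196
r6=10+7=17
STR r6, [24] → M[24]=17
STR r6, [60] → M[60]=17
r5=(-8)|17=-7
r4=10+(-7)=3
halt.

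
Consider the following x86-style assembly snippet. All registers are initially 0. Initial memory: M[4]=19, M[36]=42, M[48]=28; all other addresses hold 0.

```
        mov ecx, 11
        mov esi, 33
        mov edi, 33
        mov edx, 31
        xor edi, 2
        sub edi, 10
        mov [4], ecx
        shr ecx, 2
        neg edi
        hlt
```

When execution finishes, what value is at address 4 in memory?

11

mov ecx, 11 → ecx=11
mov esi, 33 → esi=33
mov edi, 33 → edi=33
mov edx, 31 → edx=31
xor edi, 2 → edi=33^2=35
sub edi, 10 → edi=35-10=25
mov [4], ecx → M[4]=11
shr ecx, 2 → ecx=11>>2=2
neg edi → edi=-(25)=-25
halt.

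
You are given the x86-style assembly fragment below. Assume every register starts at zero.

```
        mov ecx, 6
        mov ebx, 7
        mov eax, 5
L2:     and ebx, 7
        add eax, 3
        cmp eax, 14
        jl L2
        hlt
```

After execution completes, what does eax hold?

14

ecx=6
ebx=7
eax=5
ebx=7&7=7
eax=5+3=8
cmp eax, 14  (cmp 8,14)
jl L2: taken
ebx=7&7=7
eax=8+3=11
cmp eax, 14  (cmp 11,14)
jl L2: taken
ebx=7&7=7
eax=11+3=14
cmp eax, 14  (cmp 14,14)
jl L2: not taken
halt.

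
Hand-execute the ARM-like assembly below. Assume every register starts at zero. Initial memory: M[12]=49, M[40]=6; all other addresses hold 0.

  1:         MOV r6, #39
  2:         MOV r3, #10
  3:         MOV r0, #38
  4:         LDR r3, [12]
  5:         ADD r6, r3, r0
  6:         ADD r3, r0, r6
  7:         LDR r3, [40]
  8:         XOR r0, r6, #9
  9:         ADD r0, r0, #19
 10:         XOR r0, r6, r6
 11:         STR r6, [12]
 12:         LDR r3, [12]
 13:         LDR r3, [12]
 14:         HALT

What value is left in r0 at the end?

0

after MOV r6, #39: r6=39
after MOV r3, #10: r3=10
after MOV r0, #38: r0=38
after LDR r3, [12]: r3=M[12]=49
after ADD r6, r3, r0: r6=49+38=87
after ADD r3, r0, r6: r3=38+87=125
after LDR r3, [40]: r3=M[40]=6
after XOR r0, r6, #9: r0=87^9=94
after ADD r0, r0, #19: r0=94+19=113
after XOR r0, r6, r6: r0=87^87=0
STR r6, [12] → M[12]=87
after LDR r3, [12]: r3=M[12]=87
after LDR r3, [12]: r3=M[12]=87
halt.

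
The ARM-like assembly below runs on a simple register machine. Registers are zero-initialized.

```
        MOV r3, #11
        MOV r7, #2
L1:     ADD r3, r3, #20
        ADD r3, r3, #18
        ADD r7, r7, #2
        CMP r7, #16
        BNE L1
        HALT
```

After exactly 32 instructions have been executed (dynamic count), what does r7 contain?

14

r3=11
r7=2
r3=11+20=31
r3=31+18=49
r7=2+2=4
CMP r7, #16  (cmp 4,16)
BNE L1: taken
r3=49+20=69
r3=69+18=87
r7=4+2=6
CMP r7, #16  (cmp 6,16)
BNE L1: taken
r3=87+20=107
r3=107+18=125
r7=6+2=8
CMP r7, #16  (cmp 8,16)
BNE L1: taken
r3=125+20=145
r3=145+18=163
r7=8+2=10
CMP r7, #16  (cmp 10,16)
BNE L1: taken
r3=163+20=183
r3=183+18=201
r7=10+2=12
CMP r7, #16  (cmp 12,16)
BNE L1: taken
r3=201+20=221
r3=221+18=239
r7=12+2=14
CMP r7, #16  (cmp 14,16)
BNE L1: taken
After step 32: r7 = 14.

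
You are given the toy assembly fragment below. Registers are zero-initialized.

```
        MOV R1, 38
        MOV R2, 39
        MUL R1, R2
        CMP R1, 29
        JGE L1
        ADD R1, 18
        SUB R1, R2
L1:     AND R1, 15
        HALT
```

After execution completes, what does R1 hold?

after MOV R1, 38: R1=38
after MOV R2, 39: R2=39
after MUL R1, R2: R1=38*39=1482
CMP R1, 29  (cmp 1482,29)
JGE L1: taken
after AND R1, 15: R1=1482&15=10
halt.

10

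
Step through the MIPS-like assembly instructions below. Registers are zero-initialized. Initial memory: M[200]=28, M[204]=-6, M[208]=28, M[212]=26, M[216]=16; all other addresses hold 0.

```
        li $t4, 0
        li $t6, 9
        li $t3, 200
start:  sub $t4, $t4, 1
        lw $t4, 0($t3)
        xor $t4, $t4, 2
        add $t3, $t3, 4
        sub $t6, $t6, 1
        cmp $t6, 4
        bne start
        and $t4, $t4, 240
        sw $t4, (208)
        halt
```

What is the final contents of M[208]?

16

$t4=0
$t6=9
$t3=200
$t4=0-1=-1
$t4=M[200]=28
$t4=28^2=30
$t3=200+4=204
$t6=9-1=8
cmp $t6, 4  (cmp 8,4)
bne start: taken
$t4=30-1=29
$t4=M[204]=-6
$t4=(-6)^2=-8
$t3=204+4=208
$t6=8-1=7
cmp $t6, 4  (cmp 7,4)
bne start: taken
$t4=(-8)-1=-9
$t4=M[208]=28
$t4=28^2=30
$t3=208+4=212
$t6=7-1=6
cmp $t6, 4  (cmp 6,4)
bne start: taken
$t4=30-1=29
$t4=M[212]=26
$t4=26^2=24
$t3=212+4=216
$t6=6-1=5
cmp $t6, 4  (cmp 5,4)
bne start: taken
$t4=24-1=23
$t4=M[216]=16
$t4=16^2=18
$t3=216+4=220
$t6=5-1=4
cmp $t6, 4  (cmp 4,4)
bne start: not taken
$t4=18&240=16
sw $t4, (208) → M[208]=16
halt.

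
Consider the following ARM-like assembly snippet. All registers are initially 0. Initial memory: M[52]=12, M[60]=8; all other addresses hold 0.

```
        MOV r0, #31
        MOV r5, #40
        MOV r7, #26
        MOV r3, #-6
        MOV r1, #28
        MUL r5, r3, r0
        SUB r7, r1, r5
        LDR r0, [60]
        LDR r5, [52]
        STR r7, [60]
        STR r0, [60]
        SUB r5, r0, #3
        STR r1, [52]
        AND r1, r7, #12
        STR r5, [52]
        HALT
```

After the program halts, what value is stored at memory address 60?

MOV r0, #31 → r0=31
MOV r5, #40 → r5=40
MOV r7, #26 → r7=26
MOV r3, #-6 → r3=-6
MOV r1, #28 → r1=28
MUL r5, r3, r0 → r5=(-6)*31=-186
SUB r7, r1, r5 → r7=28-(-186)=214
LDR r0, [60] → r0=M[60]=8
LDR r5, [52] → r5=M[52]=12
STR r7, [60] → M[60]=214
STR r0, [60] → M[60]=8
SUB r5, r0, #3 → r5=8-3=5
STR r1, [52] → M[52]=28
AND r1, r7, #12 → r1=214&12=4
STR r5, [52] → M[52]=5
halt.

8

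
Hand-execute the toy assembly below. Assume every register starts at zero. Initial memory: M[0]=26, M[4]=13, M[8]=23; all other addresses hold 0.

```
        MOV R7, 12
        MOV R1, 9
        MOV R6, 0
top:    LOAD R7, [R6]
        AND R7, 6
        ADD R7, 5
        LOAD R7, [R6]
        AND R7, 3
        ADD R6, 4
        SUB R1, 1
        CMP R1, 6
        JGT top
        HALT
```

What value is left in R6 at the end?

after MOV R7, 12: R7=12
after MOV R1, 9: R1=9
after MOV R6, 0: R6=0
after LOAD R7, [R6]: R7=M[0]=26
after AND R7, 6: R7=26&6=2
after ADD R7, 5: R7=2+5=7
after LOAD R7, [R6]: R7=M[0]=26
after AND R7, 3: R7=26&3=2
after ADD R6, 4: R6=0+4=4
after SUB R1, 1: R1=9-1=8
CMP R1, 6  (cmp 8,6)
JGT top: taken
after LOAD R7, [R6]: R7=M[4]=13
after AND R7, 6: R7=13&6=4
after ADD R7, 5: R7=4+5=9
after LOAD R7, [R6]: R7=M[4]=13
after AND R7, 3: R7=13&3=1
after ADD R6, 4: R6=4+4=8
after SUB R1, 1: R1=8-1=7
CMP R1, 6  (cmp 7,6)
JGT top: taken
after LOAD R7, [R6]: R7=M[8]=23
after AND R7, 6: R7=23&6=6
after ADD R7, 5: R7=6+5=11
after LOAD R7, [R6]: R7=M[8]=23
after AND R7, 3: R7=23&3=3
after ADD R6, 4: R6=8+4=12
after SUB R1, 1: R1=7-1=6
CMP R1, 6  (cmp 6,6)
JGT top: not taken
halt.

12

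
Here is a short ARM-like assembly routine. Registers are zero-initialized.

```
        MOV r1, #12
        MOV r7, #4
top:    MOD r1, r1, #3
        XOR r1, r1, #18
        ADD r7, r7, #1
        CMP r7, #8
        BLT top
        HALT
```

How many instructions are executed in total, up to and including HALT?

23

r1=12
r7=4
r1=12%3=0
r1=0^18=18
r7=4+1=5
CMP r7, #8  (cmp 5,8)
BLT top: taken
r1=18%3=0
r1=0^18=18
r7=5+1=6
CMP r7, #8  (cmp 6,8)
BLT top: taken
r1=18%3=0
r1=0^18=18
r7=6+1=7
CMP r7, #8  (cmp 7,8)
BLT top: taken
r1=18%3=0
r1=0^18=18
r7=7+1=8
CMP r7, #8  (cmp 8,8)
BLT top: not taken
halt.
Total executed instructions: 23.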